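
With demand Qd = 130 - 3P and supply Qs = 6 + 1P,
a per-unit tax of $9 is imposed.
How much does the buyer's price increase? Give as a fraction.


With a per-unit tax, the buyer's price increase depends on relative slopes.
Supply slope: d = 1, Demand slope: b = 3
Buyer's price increase = d * tax / (b + d)
= 1 * 9 / (3 + 1)
= 9 / 4 = 9/4

9/4


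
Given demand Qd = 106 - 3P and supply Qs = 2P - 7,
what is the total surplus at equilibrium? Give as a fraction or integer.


Find equilibrium: 106 - 3P = 2P - 7
106 + 7 = 5P
P* = 113/5 = 113/5
Q* = 2*113/5 - 7 = 191/5
Inverse demand: P = 106/3 - Q/3, so P_max = 106/3
Inverse supply: P = 7/2 + Q/2, so P_min = 7/2
CS = (1/2) * 191/5 * (106/3 - 113/5) = 36481/150
PS = (1/2) * 191/5 * (113/5 - 7/2) = 36481/100
TS = CS + PS = 36481/150 + 36481/100 = 36481/60

36481/60


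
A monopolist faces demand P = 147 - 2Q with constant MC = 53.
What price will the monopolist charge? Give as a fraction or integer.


MR = 147 - 4Q
Set MR = MC: 147 - 4Q = 53
Q* = 47/2
Substitute into demand:
P* = 147 - 2*47/2 = 100

100


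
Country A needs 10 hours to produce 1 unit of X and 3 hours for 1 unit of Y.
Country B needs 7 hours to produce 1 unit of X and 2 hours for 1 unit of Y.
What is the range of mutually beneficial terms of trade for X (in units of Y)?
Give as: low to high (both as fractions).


Opportunity cost of X for Country A = hours_X / hours_Y = 10/3 = 10/3 units of Y
Opportunity cost of X for Country B = hours_X / hours_Y = 7/2 = 7/2 units of Y
Terms of trade must be between the two opportunity costs.
Range: 10/3 to 7/2

10/3 to 7/2


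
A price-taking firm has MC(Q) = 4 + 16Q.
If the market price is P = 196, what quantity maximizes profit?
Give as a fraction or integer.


In perfect competition, profit is maximized where P = MC.
196 = 4 + 16Q
192 = 16Q
Q* = 192/16 = 12

12


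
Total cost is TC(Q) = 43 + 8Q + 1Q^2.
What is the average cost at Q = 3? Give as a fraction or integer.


TC(3) = 43 + 8*3 + 1*3^2
TC(3) = 43 + 24 + 9 = 76
AC = TC/Q = 76/3 = 76/3

76/3


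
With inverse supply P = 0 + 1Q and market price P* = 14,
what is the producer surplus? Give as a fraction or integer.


Minimum supply price (at Q=0): P_min = 0
Quantity supplied at P* = 14:
Q* = (14 - 0)/1 = 14
PS = (1/2) * Q* * (P* - P_min)
PS = (1/2) * 14 * (14 - 0)
PS = (1/2) * 14 * 14 = 98

98


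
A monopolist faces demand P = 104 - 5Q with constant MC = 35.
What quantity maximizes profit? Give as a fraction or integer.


TR = P*Q = (104 - 5Q)Q = 104Q - 5Q^2
MR = dTR/dQ = 104 - 10Q
Set MR = MC:
104 - 10Q = 35
69 = 10Q
Q* = 69/10 = 69/10

69/10


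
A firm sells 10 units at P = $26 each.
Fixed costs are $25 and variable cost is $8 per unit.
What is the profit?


Total Revenue = P * Q = 26 * 10 = $260
Total Cost = FC + VC*Q = 25 + 8*10 = $105
Profit = TR - TC = 260 - 105 = $155

$155


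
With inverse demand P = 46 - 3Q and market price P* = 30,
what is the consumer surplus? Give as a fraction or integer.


Maximum willingness to pay (at Q=0): P_max = 46
Quantity demanded at P* = 30:
Q* = (46 - 30)/3 = 16/3
CS = (1/2) * Q* * (P_max - P*)
CS = (1/2) * 16/3 * (46 - 30)
CS = (1/2) * 16/3 * 16 = 128/3

128/3


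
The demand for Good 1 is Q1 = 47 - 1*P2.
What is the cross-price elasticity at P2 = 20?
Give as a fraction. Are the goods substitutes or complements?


dQ1/dP2 = -1
At P2 = 20: Q1 = 47 - 1*20 = 27
Exy = (dQ1/dP2)(P2/Q1) = -1 * 20 / 27 = -20/27
Since Exy < 0, the goods are complements.

-20/27 (complements)


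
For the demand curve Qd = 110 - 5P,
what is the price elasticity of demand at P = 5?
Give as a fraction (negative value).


dQ/dP = -5
At P = 5: Q = 110 - 5*5 = 85
E = (dQ/dP)(P/Q) = (-5)(5/85) = -5/17

-5/17


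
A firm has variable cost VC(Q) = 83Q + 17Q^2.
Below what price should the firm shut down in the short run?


AVC(Q) = VC(Q)/Q = 83 + 17Q
AVC is increasing in Q, so minimum AVC is at Q -> 0+.
Min AVC = 83
The firm should shut down if P < 83.

83


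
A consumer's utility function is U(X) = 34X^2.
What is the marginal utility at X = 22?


MU = dU/dX = 34*2*X^(2-1)
MU = 68*X^1
At X = 22:
MU = 68 * 22^1
MU = 68 * 22 = 1496

1496


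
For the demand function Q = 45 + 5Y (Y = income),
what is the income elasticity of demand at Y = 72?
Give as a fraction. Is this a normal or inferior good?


dQ/dY = 5
At Y = 72: Q = 45 + 5*72 = 405
Ey = (dQ/dY)(Y/Q) = 5 * 72 / 405 = 8/9
Since Ey > 0, this is a normal good.

8/9 (normal good)


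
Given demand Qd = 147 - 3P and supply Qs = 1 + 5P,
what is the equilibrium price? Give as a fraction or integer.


At equilibrium, Qd = Qs.
147 - 3P = 1 + 5P
147 - 1 = 3P + 5P
146 = 8P
P* = 146/8 = 73/4

73/4


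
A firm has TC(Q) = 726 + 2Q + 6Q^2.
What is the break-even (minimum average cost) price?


AC(Q) = 726/Q + 2 + 6Q
To minimize: dAC/dQ = -726/Q^2 + 6 = 0
Q^2 = 726/6 = 121
Q* = 11
Min AC = 726/11 + 2 + 6*11
Min AC = 66 + 2 + 66 = 134

134


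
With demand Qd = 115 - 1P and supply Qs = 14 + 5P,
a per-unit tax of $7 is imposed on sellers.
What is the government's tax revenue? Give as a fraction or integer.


With tax on sellers, new supply: Qs' = 14 + 5(P - 7)
= 5P - 21
New equilibrium quantity:
Q_new = 277/3
Tax revenue = tax * Q_new = 7 * 277/3 = 1939/3

1939/3


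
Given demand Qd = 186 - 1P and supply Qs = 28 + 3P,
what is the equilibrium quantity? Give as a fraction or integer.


First find equilibrium price:
186 - 1P = 28 + 3P
P* = 158/4 = 79/2
Then substitute into demand:
Q* = 186 - 1 * 79/2 = 293/2

293/2


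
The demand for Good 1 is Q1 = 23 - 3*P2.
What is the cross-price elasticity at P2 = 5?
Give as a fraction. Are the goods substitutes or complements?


dQ1/dP2 = -3
At P2 = 5: Q1 = 23 - 3*5 = 8
Exy = (dQ1/dP2)(P2/Q1) = -3 * 5 / 8 = -15/8
Since Exy < 0, the goods are complements.

-15/8 (complements)


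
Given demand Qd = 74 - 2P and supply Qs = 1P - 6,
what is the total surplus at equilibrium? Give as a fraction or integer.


Find equilibrium: 74 - 2P = 1P - 6
74 + 6 = 3P
P* = 80/3 = 80/3
Q* = 1*80/3 - 6 = 62/3
Inverse demand: P = 37 - Q/2, so P_max = 37
Inverse supply: P = 6 + Q/1, so P_min = 6
CS = (1/2) * 62/3 * (37 - 80/3) = 961/9
PS = (1/2) * 62/3 * (80/3 - 6) = 1922/9
TS = CS + PS = 961/9 + 1922/9 = 961/3

961/3


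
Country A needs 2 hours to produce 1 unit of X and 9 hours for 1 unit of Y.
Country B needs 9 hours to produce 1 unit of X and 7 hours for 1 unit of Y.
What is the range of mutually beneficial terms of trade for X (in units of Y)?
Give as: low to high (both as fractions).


Opportunity cost of X for Country A = hours_X / hours_Y = 2/9 = 2/9 units of Y
Opportunity cost of X for Country B = hours_X / hours_Y = 9/7 = 9/7 units of Y
Terms of trade must be between the two opportunity costs.
Range: 2/9 to 9/7

2/9 to 9/7


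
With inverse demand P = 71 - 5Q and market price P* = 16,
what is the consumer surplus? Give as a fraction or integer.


Maximum willingness to pay (at Q=0): P_max = 71
Quantity demanded at P* = 16:
Q* = (71 - 16)/5 = 11
CS = (1/2) * Q* * (P_max - P*)
CS = (1/2) * 11 * (71 - 16)
CS = (1/2) * 11 * 55 = 605/2

605/2


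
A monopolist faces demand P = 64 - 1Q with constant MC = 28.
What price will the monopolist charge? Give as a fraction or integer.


MR = 64 - 2Q
Set MR = MC: 64 - 2Q = 28
Q* = 18
Substitute into demand:
P* = 64 - 1*18 = 46

46


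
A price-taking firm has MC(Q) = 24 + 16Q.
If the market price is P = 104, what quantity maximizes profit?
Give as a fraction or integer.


In perfect competition, profit is maximized where P = MC.
104 = 24 + 16Q
80 = 16Q
Q* = 80/16 = 5

5


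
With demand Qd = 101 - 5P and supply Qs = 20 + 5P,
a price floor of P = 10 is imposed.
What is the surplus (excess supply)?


At P = 10:
Qd = 101 - 5*10 = 51
Qs = 20 + 5*10 = 70
Surplus = Qs - Qd = 70 - 51 = 19

19


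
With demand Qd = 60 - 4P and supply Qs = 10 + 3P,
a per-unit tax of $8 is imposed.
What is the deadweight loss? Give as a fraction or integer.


Pre-tax equilibrium quantity: Q* = 220/7
Post-tax equilibrium quantity: Q_tax = 124/7
Reduction in quantity: Q* - Q_tax = 96/7
DWL = (1/2) * tax * (Q* - Q_tax)
DWL = (1/2) * 8 * 96/7 = 384/7

384/7


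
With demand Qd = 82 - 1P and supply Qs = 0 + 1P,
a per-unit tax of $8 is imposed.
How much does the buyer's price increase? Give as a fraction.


With a per-unit tax, the buyer's price increase depends on relative slopes.
Supply slope: d = 1, Demand slope: b = 1
Buyer's price increase = d * tax / (b + d)
= 1 * 8 / (1 + 1)
= 8 / 2 = 4

4


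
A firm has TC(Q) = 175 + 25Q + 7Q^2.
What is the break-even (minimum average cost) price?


AC(Q) = 175/Q + 25 + 7Q
To minimize: dAC/dQ = -175/Q^2 + 7 = 0
Q^2 = 175/7 = 25
Q* = 5
Min AC = 175/5 + 25 + 7*5
Min AC = 35 + 25 + 35 = 95

95


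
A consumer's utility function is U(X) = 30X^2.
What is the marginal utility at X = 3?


MU = dU/dX = 30*2*X^(2-1)
MU = 60*X^1
At X = 3:
MU = 60 * 3^1
MU = 60 * 3 = 180

180


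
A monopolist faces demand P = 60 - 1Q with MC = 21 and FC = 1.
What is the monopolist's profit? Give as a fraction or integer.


MR = MC: 60 - 2Q = 21
Q* = 39/2
P* = 60 - 1*39/2 = 81/2
Profit = (P* - MC)*Q* - FC
= (81/2 - 21)*39/2 - 1
= 39/2*39/2 - 1
= 1521/4 - 1 = 1517/4

1517/4


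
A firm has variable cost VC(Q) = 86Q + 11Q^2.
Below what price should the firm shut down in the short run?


AVC(Q) = VC(Q)/Q = 86 + 11Q
AVC is increasing in Q, so minimum AVC is at Q -> 0+.
Min AVC = 86
The firm should shut down if P < 86.

86


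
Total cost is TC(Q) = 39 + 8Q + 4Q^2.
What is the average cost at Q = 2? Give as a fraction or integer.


TC(2) = 39 + 8*2 + 4*2^2
TC(2) = 39 + 16 + 16 = 71
AC = TC/Q = 71/2 = 71/2

71/2


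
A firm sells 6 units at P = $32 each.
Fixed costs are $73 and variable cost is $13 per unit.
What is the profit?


Total Revenue = P * Q = 32 * 6 = $192
Total Cost = FC + VC*Q = 73 + 13*6 = $151
Profit = TR - TC = 192 - 151 = $41

$41


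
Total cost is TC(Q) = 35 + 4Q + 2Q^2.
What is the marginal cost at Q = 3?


MC = dTC/dQ = 4 + 2*2*Q
At Q = 3:
MC = 4 + 4*3
MC = 4 + 12 = 16

16


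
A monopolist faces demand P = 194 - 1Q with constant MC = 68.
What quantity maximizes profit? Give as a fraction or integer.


TR = P*Q = (194 - 1Q)Q = 194Q - 1Q^2
MR = dTR/dQ = 194 - 2Q
Set MR = MC:
194 - 2Q = 68
126 = 2Q
Q* = 126/2 = 63

63


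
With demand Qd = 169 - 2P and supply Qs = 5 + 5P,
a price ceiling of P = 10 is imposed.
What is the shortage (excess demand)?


At P = 10:
Qd = 169 - 2*10 = 149
Qs = 5 + 5*10 = 55
Shortage = Qd - Qs = 149 - 55 = 94

94


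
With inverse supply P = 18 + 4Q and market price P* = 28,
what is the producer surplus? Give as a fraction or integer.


Minimum supply price (at Q=0): P_min = 18
Quantity supplied at P* = 28:
Q* = (28 - 18)/4 = 5/2
PS = (1/2) * Q* * (P* - P_min)
PS = (1/2) * 5/2 * (28 - 18)
PS = (1/2) * 5/2 * 10 = 25/2

25/2


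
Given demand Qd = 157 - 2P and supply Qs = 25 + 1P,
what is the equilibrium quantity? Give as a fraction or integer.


First find equilibrium price:
157 - 2P = 25 + 1P
P* = 132/3 = 44
Then substitute into demand:
Q* = 157 - 2 * 44 = 69

69


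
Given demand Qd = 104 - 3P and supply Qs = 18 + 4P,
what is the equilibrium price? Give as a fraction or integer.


At equilibrium, Qd = Qs.
104 - 3P = 18 + 4P
104 - 18 = 3P + 4P
86 = 7P
P* = 86/7 = 86/7

86/7


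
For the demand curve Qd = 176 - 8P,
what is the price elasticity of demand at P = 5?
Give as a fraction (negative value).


dQ/dP = -8
At P = 5: Q = 176 - 8*5 = 136
E = (dQ/dP)(P/Q) = (-8)(5/136) = -5/17

-5/17


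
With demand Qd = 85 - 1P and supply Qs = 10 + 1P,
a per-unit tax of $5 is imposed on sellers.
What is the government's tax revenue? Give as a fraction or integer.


With tax on sellers, new supply: Qs' = 10 + 1(P - 5)
= 5 + 1P
New equilibrium quantity:
Q_new = 45
Tax revenue = tax * Q_new = 5 * 45 = 225

225


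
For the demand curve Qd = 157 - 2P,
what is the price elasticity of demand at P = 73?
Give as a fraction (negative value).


dQ/dP = -2
At P = 73: Q = 157 - 2*73 = 11
E = (dQ/dP)(P/Q) = (-2)(73/11) = -146/11

-146/11


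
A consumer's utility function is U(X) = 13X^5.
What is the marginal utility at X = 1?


MU = dU/dX = 13*5*X^(5-1)
MU = 65*X^4
At X = 1:
MU = 65 * 1^4
MU = 65 * 1 = 65

65


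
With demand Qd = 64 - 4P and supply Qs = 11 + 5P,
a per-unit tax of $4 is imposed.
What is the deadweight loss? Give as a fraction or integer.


Pre-tax equilibrium quantity: Q* = 364/9
Post-tax equilibrium quantity: Q_tax = 284/9
Reduction in quantity: Q* - Q_tax = 80/9
DWL = (1/2) * tax * (Q* - Q_tax)
DWL = (1/2) * 4 * 80/9 = 160/9

160/9


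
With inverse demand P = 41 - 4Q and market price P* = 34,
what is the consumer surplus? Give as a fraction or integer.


Maximum willingness to pay (at Q=0): P_max = 41
Quantity demanded at P* = 34:
Q* = (41 - 34)/4 = 7/4
CS = (1/2) * Q* * (P_max - P*)
CS = (1/2) * 7/4 * (41 - 34)
CS = (1/2) * 7/4 * 7 = 49/8

49/8


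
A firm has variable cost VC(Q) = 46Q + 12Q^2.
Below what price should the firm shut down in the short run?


AVC(Q) = VC(Q)/Q = 46 + 12Q
AVC is increasing in Q, so minimum AVC is at Q -> 0+.
Min AVC = 46
The firm should shut down if P < 46.

46


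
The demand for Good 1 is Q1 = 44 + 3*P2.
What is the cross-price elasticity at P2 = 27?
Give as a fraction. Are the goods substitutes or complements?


dQ1/dP2 = 3
At P2 = 27: Q1 = 44 + 3*27 = 125
Exy = (dQ1/dP2)(P2/Q1) = 3 * 27 / 125 = 81/125
Since Exy > 0, the goods are substitutes.

81/125 (substitutes)


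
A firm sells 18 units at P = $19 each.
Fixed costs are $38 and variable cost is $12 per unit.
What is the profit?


Total Revenue = P * Q = 19 * 18 = $342
Total Cost = FC + VC*Q = 38 + 12*18 = $254
Profit = TR - TC = 342 - 254 = $88

$88


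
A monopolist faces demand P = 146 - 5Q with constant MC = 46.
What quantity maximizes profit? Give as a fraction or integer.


TR = P*Q = (146 - 5Q)Q = 146Q - 5Q^2
MR = dTR/dQ = 146 - 10Q
Set MR = MC:
146 - 10Q = 46
100 = 10Q
Q* = 100/10 = 10

10


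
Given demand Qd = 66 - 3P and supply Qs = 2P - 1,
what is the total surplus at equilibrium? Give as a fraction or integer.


Find equilibrium: 66 - 3P = 2P - 1
66 + 1 = 5P
P* = 67/5 = 67/5
Q* = 2*67/5 - 1 = 129/5
Inverse demand: P = 22 - Q/3, so P_max = 22
Inverse supply: P = 1/2 + Q/2, so P_min = 1/2
CS = (1/2) * 129/5 * (22 - 67/5) = 5547/50
PS = (1/2) * 129/5 * (67/5 - 1/2) = 16641/100
TS = CS + PS = 5547/50 + 16641/100 = 5547/20

5547/20


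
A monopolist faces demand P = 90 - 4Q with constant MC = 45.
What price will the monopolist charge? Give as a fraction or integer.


MR = 90 - 8Q
Set MR = MC: 90 - 8Q = 45
Q* = 45/8
Substitute into demand:
P* = 90 - 4*45/8 = 135/2

135/2


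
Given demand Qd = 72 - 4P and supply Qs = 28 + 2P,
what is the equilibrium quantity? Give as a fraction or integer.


First find equilibrium price:
72 - 4P = 28 + 2P
P* = 44/6 = 22/3
Then substitute into demand:
Q* = 72 - 4 * 22/3 = 128/3

128/3


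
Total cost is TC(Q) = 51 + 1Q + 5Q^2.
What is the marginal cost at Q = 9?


MC = dTC/dQ = 1 + 2*5*Q
At Q = 9:
MC = 1 + 10*9
MC = 1 + 90 = 91

91


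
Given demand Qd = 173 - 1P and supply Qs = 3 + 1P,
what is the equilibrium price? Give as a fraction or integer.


At equilibrium, Qd = Qs.
173 - 1P = 3 + 1P
173 - 3 = 1P + 1P
170 = 2P
P* = 170/2 = 85

85


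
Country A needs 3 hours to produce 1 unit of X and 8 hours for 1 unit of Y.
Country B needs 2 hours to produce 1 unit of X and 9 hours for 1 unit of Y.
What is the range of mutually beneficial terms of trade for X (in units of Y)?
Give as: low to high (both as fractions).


Opportunity cost of X for Country A = hours_X / hours_Y = 3/8 = 3/8 units of Y
Opportunity cost of X for Country B = hours_X / hours_Y = 2/9 = 2/9 units of Y
Terms of trade must be between the two opportunity costs.
Range: 2/9 to 3/8

2/9 to 3/8


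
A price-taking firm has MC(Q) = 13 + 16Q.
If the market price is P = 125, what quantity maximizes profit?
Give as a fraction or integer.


In perfect competition, profit is maximized where P = MC.
125 = 13 + 16Q
112 = 16Q
Q* = 112/16 = 7

7


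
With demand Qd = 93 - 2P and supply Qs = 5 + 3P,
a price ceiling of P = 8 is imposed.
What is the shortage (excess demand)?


At P = 8:
Qd = 93 - 2*8 = 77
Qs = 5 + 3*8 = 29
Shortage = Qd - Qs = 77 - 29 = 48

48


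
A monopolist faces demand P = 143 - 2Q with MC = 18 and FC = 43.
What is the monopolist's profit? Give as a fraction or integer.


MR = MC: 143 - 4Q = 18
Q* = 125/4
P* = 143 - 2*125/4 = 161/2
Profit = (P* - MC)*Q* - FC
= (161/2 - 18)*125/4 - 43
= 125/2*125/4 - 43
= 15625/8 - 43 = 15281/8

15281/8


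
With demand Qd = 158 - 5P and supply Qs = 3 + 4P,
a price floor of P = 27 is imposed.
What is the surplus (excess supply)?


At P = 27:
Qd = 158 - 5*27 = 23
Qs = 3 + 4*27 = 111
Surplus = Qs - Qd = 111 - 23 = 88

88


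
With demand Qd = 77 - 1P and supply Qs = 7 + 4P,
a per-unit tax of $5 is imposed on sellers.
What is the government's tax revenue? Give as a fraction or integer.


With tax on sellers, new supply: Qs' = 7 + 4(P - 5)
= 4P - 13
New equilibrium quantity:
Q_new = 59
Tax revenue = tax * Q_new = 5 * 59 = 295

295


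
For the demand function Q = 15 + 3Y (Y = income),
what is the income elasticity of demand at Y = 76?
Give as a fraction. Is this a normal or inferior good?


dQ/dY = 3
At Y = 76: Q = 15 + 3*76 = 243
Ey = (dQ/dY)(Y/Q) = 3 * 76 / 243 = 76/81
Since Ey > 0, this is a normal good.

76/81 (normal good)


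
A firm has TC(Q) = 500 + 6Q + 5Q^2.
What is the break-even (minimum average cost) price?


AC(Q) = 500/Q + 6 + 5Q
To minimize: dAC/dQ = -500/Q^2 + 5 = 0
Q^2 = 500/5 = 100
Q* = 10
Min AC = 500/10 + 6 + 5*10
Min AC = 50 + 6 + 50 = 106

106


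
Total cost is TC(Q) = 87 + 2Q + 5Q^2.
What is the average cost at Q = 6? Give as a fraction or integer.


TC(6) = 87 + 2*6 + 5*6^2
TC(6) = 87 + 12 + 180 = 279
AC = TC/Q = 279/6 = 93/2

93/2


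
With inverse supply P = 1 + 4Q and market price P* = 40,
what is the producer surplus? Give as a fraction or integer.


Minimum supply price (at Q=0): P_min = 1
Quantity supplied at P* = 40:
Q* = (40 - 1)/4 = 39/4
PS = (1/2) * Q* * (P* - P_min)
PS = (1/2) * 39/4 * (40 - 1)
PS = (1/2) * 39/4 * 39 = 1521/8

1521/8


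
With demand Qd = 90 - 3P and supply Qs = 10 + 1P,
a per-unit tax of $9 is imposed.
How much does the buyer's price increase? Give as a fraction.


With a per-unit tax, the buyer's price increase depends on relative slopes.
Supply slope: d = 1, Demand slope: b = 3
Buyer's price increase = d * tax / (b + d)
= 1 * 9 / (3 + 1)
= 9 / 4 = 9/4

9/4


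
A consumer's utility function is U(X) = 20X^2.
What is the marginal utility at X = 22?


MU = dU/dX = 20*2*X^(2-1)
MU = 40*X^1
At X = 22:
MU = 40 * 22^1
MU = 40 * 22 = 880

880


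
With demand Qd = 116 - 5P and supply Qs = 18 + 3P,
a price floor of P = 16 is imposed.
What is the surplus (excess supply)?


At P = 16:
Qd = 116 - 5*16 = 36
Qs = 18 + 3*16 = 66
Surplus = Qs - Qd = 66 - 36 = 30

30


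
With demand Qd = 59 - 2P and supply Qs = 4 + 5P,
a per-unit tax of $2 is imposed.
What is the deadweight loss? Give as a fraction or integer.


Pre-tax equilibrium quantity: Q* = 303/7
Post-tax equilibrium quantity: Q_tax = 283/7
Reduction in quantity: Q* - Q_tax = 20/7
DWL = (1/2) * tax * (Q* - Q_tax)
DWL = (1/2) * 2 * 20/7 = 20/7

20/7


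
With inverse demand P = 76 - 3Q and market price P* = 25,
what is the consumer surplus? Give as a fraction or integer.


Maximum willingness to pay (at Q=0): P_max = 76
Quantity demanded at P* = 25:
Q* = (76 - 25)/3 = 17
CS = (1/2) * Q* * (P_max - P*)
CS = (1/2) * 17 * (76 - 25)
CS = (1/2) * 17 * 51 = 867/2

867/2


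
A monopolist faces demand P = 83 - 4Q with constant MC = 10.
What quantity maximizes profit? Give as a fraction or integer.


TR = P*Q = (83 - 4Q)Q = 83Q - 4Q^2
MR = dTR/dQ = 83 - 8Q
Set MR = MC:
83 - 8Q = 10
73 = 8Q
Q* = 73/8 = 73/8

73/8


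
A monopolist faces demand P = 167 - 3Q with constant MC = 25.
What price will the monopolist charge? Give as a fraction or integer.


MR = 167 - 6Q
Set MR = MC: 167 - 6Q = 25
Q* = 71/3
Substitute into demand:
P* = 167 - 3*71/3 = 96

96


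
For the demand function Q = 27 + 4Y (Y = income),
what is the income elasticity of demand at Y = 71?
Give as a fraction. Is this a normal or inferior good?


dQ/dY = 4
At Y = 71: Q = 27 + 4*71 = 311
Ey = (dQ/dY)(Y/Q) = 4 * 71 / 311 = 284/311
Since Ey > 0, this is a normal good.

284/311 (normal good)


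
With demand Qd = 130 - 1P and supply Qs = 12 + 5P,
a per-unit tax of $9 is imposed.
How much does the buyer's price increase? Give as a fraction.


With a per-unit tax, the buyer's price increase depends on relative slopes.
Supply slope: d = 5, Demand slope: b = 1
Buyer's price increase = d * tax / (b + d)
= 5 * 9 / (1 + 5)
= 45 / 6 = 15/2

15/2


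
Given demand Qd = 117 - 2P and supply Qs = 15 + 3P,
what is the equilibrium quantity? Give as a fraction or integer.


First find equilibrium price:
117 - 2P = 15 + 3P
P* = 102/5 = 102/5
Then substitute into demand:
Q* = 117 - 2 * 102/5 = 381/5

381/5


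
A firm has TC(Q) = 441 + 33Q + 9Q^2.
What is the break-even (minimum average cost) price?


AC(Q) = 441/Q + 33 + 9Q
To minimize: dAC/dQ = -441/Q^2 + 9 = 0
Q^2 = 441/9 = 49
Q* = 7
Min AC = 441/7 + 33 + 9*7
Min AC = 63 + 33 + 63 = 159

159


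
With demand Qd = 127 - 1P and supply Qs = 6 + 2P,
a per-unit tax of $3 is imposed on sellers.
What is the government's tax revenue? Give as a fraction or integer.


With tax on sellers, new supply: Qs' = 6 + 2(P - 3)
= 0 + 2P
New equilibrium quantity:
Q_new = 254/3
Tax revenue = tax * Q_new = 3 * 254/3 = 254

254


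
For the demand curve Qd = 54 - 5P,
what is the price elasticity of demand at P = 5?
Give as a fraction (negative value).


dQ/dP = -5
At P = 5: Q = 54 - 5*5 = 29
E = (dQ/dP)(P/Q) = (-5)(5/29) = -25/29

-25/29


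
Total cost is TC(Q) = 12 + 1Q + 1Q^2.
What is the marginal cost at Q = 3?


MC = dTC/dQ = 1 + 2*1*Q
At Q = 3:
MC = 1 + 2*3
MC = 1 + 6 = 7

7


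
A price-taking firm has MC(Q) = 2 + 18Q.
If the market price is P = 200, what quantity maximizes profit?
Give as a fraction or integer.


In perfect competition, profit is maximized where P = MC.
200 = 2 + 18Q
198 = 18Q
Q* = 198/18 = 11

11


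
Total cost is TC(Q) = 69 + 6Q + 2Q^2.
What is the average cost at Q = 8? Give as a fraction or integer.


TC(8) = 69 + 6*8 + 2*8^2
TC(8) = 69 + 48 + 128 = 245
AC = TC/Q = 245/8 = 245/8

245/8


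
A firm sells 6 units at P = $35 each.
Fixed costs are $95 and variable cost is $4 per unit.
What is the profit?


Total Revenue = P * Q = 35 * 6 = $210
Total Cost = FC + VC*Q = 95 + 4*6 = $119
Profit = TR - TC = 210 - 119 = $91

$91


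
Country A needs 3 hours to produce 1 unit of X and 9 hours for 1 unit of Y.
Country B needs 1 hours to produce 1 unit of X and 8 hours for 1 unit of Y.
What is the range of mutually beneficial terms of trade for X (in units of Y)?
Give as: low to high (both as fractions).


Opportunity cost of X for Country A = hours_X / hours_Y = 3/9 = 1/3 units of Y
Opportunity cost of X for Country B = hours_X / hours_Y = 1/8 = 1/8 units of Y
Terms of trade must be between the two opportunity costs.
Range: 1/8 to 1/3

1/8 to 1/3


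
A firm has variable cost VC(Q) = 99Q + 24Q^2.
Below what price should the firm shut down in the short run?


AVC(Q) = VC(Q)/Q = 99 + 24Q
AVC is increasing in Q, so minimum AVC is at Q -> 0+.
Min AVC = 99
The firm should shut down if P < 99.

99


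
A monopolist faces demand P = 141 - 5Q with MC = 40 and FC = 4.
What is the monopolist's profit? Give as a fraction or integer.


MR = MC: 141 - 10Q = 40
Q* = 101/10
P* = 141 - 5*101/10 = 181/2
Profit = (P* - MC)*Q* - FC
= (181/2 - 40)*101/10 - 4
= 101/2*101/10 - 4
= 10201/20 - 4 = 10121/20

10121/20


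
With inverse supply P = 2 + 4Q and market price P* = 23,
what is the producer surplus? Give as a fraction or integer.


Minimum supply price (at Q=0): P_min = 2
Quantity supplied at P* = 23:
Q* = (23 - 2)/4 = 21/4
PS = (1/2) * Q* * (P* - P_min)
PS = (1/2) * 21/4 * (23 - 2)
PS = (1/2) * 21/4 * 21 = 441/8

441/8


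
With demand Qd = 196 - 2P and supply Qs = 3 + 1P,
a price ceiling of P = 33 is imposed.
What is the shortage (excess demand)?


At P = 33:
Qd = 196 - 2*33 = 130
Qs = 3 + 1*33 = 36
Shortage = Qd - Qs = 130 - 36 = 94

94


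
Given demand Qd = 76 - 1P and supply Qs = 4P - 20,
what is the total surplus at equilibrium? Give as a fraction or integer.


Find equilibrium: 76 - 1P = 4P - 20
76 + 20 = 5P
P* = 96/5 = 96/5
Q* = 4*96/5 - 20 = 284/5
Inverse demand: P = 76 - Q/1, so P_max = 76
Inverse supply: P = 5 + Q/4, so P_min = 5
CS = (1/2) * 284/5 * (76 - 96/5) = 40328/25
PS = (1/2) * 284/5 * (96/5 - 5) = 10082/25
TS = CS + PS = 40328/25 + 10082/25 = 10082/5

10082/5


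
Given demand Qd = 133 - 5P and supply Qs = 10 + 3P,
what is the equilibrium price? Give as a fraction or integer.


At equilibrium, Qd = Qs.
133 - 5P = 10 + 3P
133 - 10 = 5P + 3P
123 = 8P
P* = 123/8 = 123/8

123/8


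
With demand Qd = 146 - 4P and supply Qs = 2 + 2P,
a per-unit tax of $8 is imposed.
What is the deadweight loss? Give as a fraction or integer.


Pre-tax equilibrium quantity: Q* = 50
Post-tax equilibrium quantity: Q_tax = 118/3
Reduction in quantity: Q* - Q_tax = 32/3
DWL = (1/2) * tax * (Q* - Q_tax)
DWL = (1/2) * 8 * 32/3 = 128/3

128/3


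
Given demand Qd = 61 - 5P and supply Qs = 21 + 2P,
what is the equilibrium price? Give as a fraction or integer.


At equilibrium, Qd = Qs.
61 - 5P = 21 + 2P
61 - 21 = 5P + 2P
40 = 7P
P* = 40/7 = 40/7

40/7


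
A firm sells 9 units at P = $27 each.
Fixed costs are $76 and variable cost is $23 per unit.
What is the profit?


Total Revenue = P * Q = 27 * 9 = $243
Total Cost = FC + VC*Q = 76 + 23*9 = $283
Profit = TR - TC = 243 - 283 = $-40

$-40


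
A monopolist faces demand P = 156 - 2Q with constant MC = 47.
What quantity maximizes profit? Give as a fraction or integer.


TR = P*Q = (156 - 2Q)Q = 156Q - 2Q^2
MR = dTR/dQ = 156 - 4Q
Set MR = MC:
156 - 4Q = 47
109 = 4Q
Q* = 109/4 = 109/4

109/4


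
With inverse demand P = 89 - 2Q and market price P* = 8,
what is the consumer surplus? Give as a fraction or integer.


Maximum willingness to pay (at Q=0): P_max = 89
Quantity demanded at P* = 8:
Q* = (89 - 8)/2 = 81/2
CS = (1/2) * Q* * (P_max - P*)
CS = (1/2) * 81/2 * (89 - 8)
CS = (1/2) * 81/2 * 81 = 6561/4

6561/4


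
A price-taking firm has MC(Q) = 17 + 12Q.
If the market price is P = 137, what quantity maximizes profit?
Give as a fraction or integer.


In perfect competition, profit is maximized where P = MC.
137 = 17 + 12Q
120 = 12Q
Q* = 120/12 = 10

10


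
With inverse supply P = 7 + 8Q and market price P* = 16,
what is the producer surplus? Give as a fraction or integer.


Minimum supply price (at Q=0): P_min = 7
Quantity supplied at P* = 16:
Q* = (16 - 7)/8 = 9/8
PS = (1/2) * Q* * (P* - P_min)
PS = (1/2) * 9/8 * (16 - 7)
PS = (1/2) * 9/8 * 9 = 81/16

81/16


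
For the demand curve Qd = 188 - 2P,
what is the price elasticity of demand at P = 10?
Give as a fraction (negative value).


dQ/dP = -2
At P = 10: Q = 188 - 2*10 = 168
E = (dQ/dP)(P/Q) = (-2)(10/168) = -5/42

-5/42


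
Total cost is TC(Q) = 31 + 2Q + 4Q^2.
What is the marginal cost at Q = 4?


MC = dTC/dQ = 2 + 2*4*Q
At Q = 4:
MC = 2 + 8*4
MC = 2 + 32 = 34

34


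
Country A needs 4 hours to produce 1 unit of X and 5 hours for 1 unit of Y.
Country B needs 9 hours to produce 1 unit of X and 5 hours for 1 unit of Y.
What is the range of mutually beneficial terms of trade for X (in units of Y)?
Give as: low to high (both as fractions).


Opportunity cost of X for Country A = hours_X / hours_Y = 4/5 = 4/5 units of Y
Opportunity cost of X for Country B = hours_X / hours_Y = 9/5 = 9/5 units of Y
Terms of trade must be between the two opportunity costs.
Range: 4/5 to 9/5

4/5 to 9/5


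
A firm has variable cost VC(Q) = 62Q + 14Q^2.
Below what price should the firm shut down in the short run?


AVC(Q) = VC(Q)/Q = 62 + 14Q
AVC is increasing in Q, so minimum AVC is at Q -> 0+.
Min AVC = 62
The firm should shut down if P < 62.

62


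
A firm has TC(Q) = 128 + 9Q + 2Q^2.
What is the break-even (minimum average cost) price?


AC(Q) = 128/Q + 9 + 2Q
To minimize: dAC/dQ = -128/Q^2 + 2 = 0
Q^2 = 128/2 = 64
Q* = 8
Min AC = 128/8 + 9 + 2*8
Min AC = 16 + 9 + 16 = 41

41


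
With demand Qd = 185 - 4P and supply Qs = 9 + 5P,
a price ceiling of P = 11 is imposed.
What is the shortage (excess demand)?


At P = 11:
Qd = 185 - 4*11 = 141
Qs = 9 + 5*11 = 64
Shortage = Qd - Qs = 141 - 64 = 77

77


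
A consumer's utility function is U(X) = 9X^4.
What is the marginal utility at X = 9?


MU = dU/dX = 9*4*X^(4-1)
MU = 36*X^3
At X = 9:
MU = 36 * 9^3
MU = 36 * 729 = 26244

26244


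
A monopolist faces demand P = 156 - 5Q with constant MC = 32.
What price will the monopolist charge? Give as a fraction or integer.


MR = 156 - 10Q
Set MR = MC: 156 - 10Q = 32
Q* = 62/5
Substitute into demand:
P* = 156 - 5*62/5 = 94

94


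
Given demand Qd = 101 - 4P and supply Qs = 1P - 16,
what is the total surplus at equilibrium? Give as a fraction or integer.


Find equilibrium: 101 - 4P = 1P - 16
101 + 16 = 5P
P* = 117/5 = 117/5
Q* = 1*117/5 - 16 = 37/5
Inverse demand: P = 101/4 - Q/4, so P_max = 101/4
Inverse supply: P = 16 + Q/1, so P_min = 16
CS = (1/2) * 37/5 * (101/4 - 117/5) = 1369/200
PS = (1/2) * 37/5 * (117/5 - 16) = 1369/50
TS = CS + PS = 1369/200 + 1369/50 = 1369/40

1369/40


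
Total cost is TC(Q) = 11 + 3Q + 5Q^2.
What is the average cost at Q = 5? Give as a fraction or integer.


TC(5) = 11 + 3*5 + 5*5^2
TC(5) = 11 + 15 + 125 = 151
AC = TC/Q = 151/5 = 151/5

151/5


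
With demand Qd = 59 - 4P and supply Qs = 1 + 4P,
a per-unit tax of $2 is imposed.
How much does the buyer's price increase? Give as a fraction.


With a per-unit tax, the buyer's price increase depends on relative slopes.
Supply slope: d = 4, Demand slope: b = 4
Buyer's price increase = d * tax / (b + d)
= 4 * 2 / (4 + 4)
= 8 / 8 = 1

1


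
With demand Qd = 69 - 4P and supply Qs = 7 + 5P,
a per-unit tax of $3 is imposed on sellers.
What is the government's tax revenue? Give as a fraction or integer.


With tax on sellers, new supply: Qs' = 7 + 5(P - 3)
= 5P - 8
New equilibrium quantity:
Q_new = 313/9
Tax revenue = tax * Q_new = 3 * 313/9 = 313/3

313/3


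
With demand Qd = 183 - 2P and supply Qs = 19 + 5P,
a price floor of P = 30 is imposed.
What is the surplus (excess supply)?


At P = 30:
Qd = 183 - 2*30 = 123
Qs = 19 + 5*30 = 169
Surplus = Qs - Qd = 169 - 123 = 46

46


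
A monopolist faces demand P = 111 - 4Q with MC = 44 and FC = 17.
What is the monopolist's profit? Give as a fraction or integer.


MR = MC: 111 - 8Q = 44
Q* = 67/8
P* = 111 - 4*67/8 = 155/2
Profit = (P* - MC)*Q* - FC
= (155/2 - 44)*67/8 - 17
= 67/2*67/8 - 17
= 4489/16 - 17 = 4217/16

4217/16


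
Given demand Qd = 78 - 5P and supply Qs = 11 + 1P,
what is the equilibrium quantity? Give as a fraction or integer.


First find equilibrium price:
78 - 5P = 11 + 1P
P* = 67/6 = 67/6
Then substitute into demand:
Q* = 78 - 5 * 67/6 = 133/6

133/6


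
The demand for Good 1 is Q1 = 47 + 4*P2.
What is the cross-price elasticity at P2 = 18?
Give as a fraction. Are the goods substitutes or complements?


dQ1/dP2 = 4
At P2 = 18: Q1 = 47 + 4*18 = 119
Exy = (dQ1/dP2)(P2/Q1) = 4 * 18 / 119 = 72/119
Since Exy > 0, the goods are substitutes.

72/119 (substitutes)


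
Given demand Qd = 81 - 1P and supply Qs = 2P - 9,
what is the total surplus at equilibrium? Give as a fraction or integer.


Find equilibrium: 81 - 1P = 2P - 9
81 + 9 = 3P
P* = 90/3 = 30
Q* = 2*30 - 9 = 51
Inverse demand: P = 81 - Q/1, so P_max = 81
Inverse supply: P = 9/2 + Q/2, so P_min = 9/2
CS = (1/2) * 51 * (81 - 30) = 2601/2
PS = (1/2) * 51 * (30 - 9/2) = 2601/4
TS = CS + PS = 2601/2 + 2601/4 = 7803/4

7803/4


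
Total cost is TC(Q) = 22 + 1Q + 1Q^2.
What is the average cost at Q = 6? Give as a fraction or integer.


TC(6) = 22 + 1*6 + 1*6^2
TC(6) = 22 + 6 + 36 = 64
AC = TC/Q = 64/6 = 32/3

32/3


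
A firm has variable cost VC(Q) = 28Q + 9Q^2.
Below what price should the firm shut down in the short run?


AVC(Q) = VC(Q)/Q = 28 + 9Q
AVC is increasing in Q, so minimum AVC is at Q -> 0+.
Min AVC = 28
The firm should shut down if P < 28.

28


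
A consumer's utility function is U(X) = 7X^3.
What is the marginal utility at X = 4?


MU = dU/dX = 7*3*X^(3-1)
MU = 21*X^2
At X = 4:
MU = 21 * 4^2
MU = 21 * 16 = 336

336


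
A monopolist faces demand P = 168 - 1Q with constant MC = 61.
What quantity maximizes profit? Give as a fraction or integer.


TR = P*Q = (168 - 1Q)Q = 168Q - 1Q^2
MR = dTR/dQ = 168 - 2Q
Set MR = MC:
168 - 2Q = 61
107 = 2Q
Q* = 107/2 = 107/2

107/2


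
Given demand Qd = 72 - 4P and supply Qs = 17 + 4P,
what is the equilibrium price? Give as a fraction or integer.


At equilibrium, Qd = Qs.
72 - 4P = 17 + 4P
72 - 17 = 4P + 4P
55 = 8P
P* = 55/8 = 55/8

55/8


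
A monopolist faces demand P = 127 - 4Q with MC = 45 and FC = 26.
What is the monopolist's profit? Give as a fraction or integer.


MR = MC: 127 - 8Q = 45
Q* = 41/4
P* = 127 - 4*41/4 = 86
Profit = (P* - MC)*Q* - FC
= (86 - 45)*41/4 - 26
= 41*41/4 - 26
= 1681/4 - 26 = 1577/4

1577/4


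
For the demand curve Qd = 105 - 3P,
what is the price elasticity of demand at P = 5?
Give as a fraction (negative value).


dQ/dP = -3
At P = 5: Q = 105 - 3*5 = 90
E = (dQ/dP)(P/Q) = (-3)(5/90) = -1/6

-1/6


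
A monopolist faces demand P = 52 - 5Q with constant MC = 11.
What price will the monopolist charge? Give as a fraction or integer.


MR = 52 - 10Q
Set MR = MC: 52 - 10Q = 11
Q* = 41/10
Substitute into demand:
P* = 52 - 5*41/10 = 63/2

63/2


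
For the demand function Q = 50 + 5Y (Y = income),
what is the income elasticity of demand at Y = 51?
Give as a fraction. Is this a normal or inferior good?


dQ/dY = 5
At Y = 51: Q = 50 + 5*51 = 305
Ey = (dQ/dY)(Y/Q) = 5 * 51 / 305 = 51/61
Since Ey > 0, this is a normal good.

51/61 (normal good)


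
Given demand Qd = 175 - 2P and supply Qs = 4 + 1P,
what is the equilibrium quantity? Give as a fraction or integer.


First find equilibrium price:
175 - 2P = 4 + 1P
P* = 171/3 = 57
Then substitute into demand:
Q* = 175 - 2 * 57 = 61

61


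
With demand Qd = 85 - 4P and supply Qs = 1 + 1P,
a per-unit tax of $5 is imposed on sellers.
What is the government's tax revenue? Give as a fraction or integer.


With tax on sellers, new supply: Qs' = 1 + 1(P - 5)
= 1P - 4
New equilibrium quantity:
Q_new = 69/5
Tax revenue = tax * Q_new = 5 * 69/5 = 69

69


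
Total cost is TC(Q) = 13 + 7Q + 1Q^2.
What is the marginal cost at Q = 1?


MC = dTC/dQ = 7 + 2*1*Q
At Q = 1:
MC = 7 + 2*1
MC = 7 + 2 = 9

9


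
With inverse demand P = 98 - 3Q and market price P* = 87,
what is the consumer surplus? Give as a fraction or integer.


Maximum willingness to pay (at Q=0): P_max = 98
Quantity demanded at P* = 87:
Q* = (98 - 87)/3 = 11/3
CS = (1/2) * Q* * (P_max - P*)
CS = (1/2) * 11/3 * (98 - 87)
CS = (1/2) * 11/3 * 11 = 121/6

121/6


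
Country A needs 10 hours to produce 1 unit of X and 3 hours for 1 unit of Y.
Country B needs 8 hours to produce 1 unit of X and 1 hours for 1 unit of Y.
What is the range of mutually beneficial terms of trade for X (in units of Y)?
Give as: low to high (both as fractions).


Opportunity cost of X for Country A = hours_X / hours_Y = 10/3 = 10/3 units of Y
Opportunity cost of X for Country B = hours_X / hours_Y = 8/1 = 8 units of Y
Terms of trade must be between the two opportunity costs.
Range: 10/3 to 8

10/3 to 8


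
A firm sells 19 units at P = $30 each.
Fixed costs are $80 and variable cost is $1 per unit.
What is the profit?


Total Revenue = P * Q = 30 * 19 = $570
Total Cost = FC + VC*Q = 80 + 1*19 = $99
Profit = TR - TC = 570 - 99 = $471

$471


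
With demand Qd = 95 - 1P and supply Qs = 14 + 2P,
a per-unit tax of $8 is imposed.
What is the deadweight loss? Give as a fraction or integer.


Pre-tax equilibrium quantity: Q* = 68
Post-tax equilibrium quantity: Q_tax = 188/3
Reduction in quantity: Q* - Q_tax = 16/3
DWL = (1/2) * tax * (Q* - Q_tax)
DWL = (1/2) * 8 * 16/3 = 64/3

64/3


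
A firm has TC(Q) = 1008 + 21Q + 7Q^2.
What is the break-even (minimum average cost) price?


AC(Q) = 1008/Q + 21 + 7Q
To minimize: dAC/dQ = -1008/Q^2 + 7 = 0
Q^2 = 1008/7 = 144
Q* = 12
Min AC = 1008/12 + 21 + 7*12
Min AC = 84 + 21 + 84 = 189

189


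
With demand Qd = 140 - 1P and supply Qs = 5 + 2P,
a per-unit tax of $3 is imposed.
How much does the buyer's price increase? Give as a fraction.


With a per-unit tax, the buyer's price increase depends on relative slopes.
Supply slope: d = 2, Demand slope: b = 1
Buyer's price increase = d * tax / (b + d)
= 2 * 3 / (1 + 2)
= 6 / 3 = 2

2


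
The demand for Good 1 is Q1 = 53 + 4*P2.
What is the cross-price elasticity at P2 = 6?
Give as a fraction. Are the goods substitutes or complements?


dQ1/dP2 = 4
At P2 = 6: Q1 = 53 + 4*6 = 77
Exy = (dQ1/dP2)(P2/Q1) = 4 * 6 / 77 = 24/77
Since Exy > 0, the goods are substitutes.

24/77 (substitutes)


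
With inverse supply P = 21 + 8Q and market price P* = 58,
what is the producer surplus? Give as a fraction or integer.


Minimum supply price (at Q=0): P_min = 21
Quantity supplied at P* = 58:
Q* = (58 - 21)/8 = 37/8
PS = (1/2) * Q* * (P* - P_min)
PS = (1/2) * 37/8 * (58 - 21)
PS = (1/2) * 37/8 * 37 = 1369/16

1369/16


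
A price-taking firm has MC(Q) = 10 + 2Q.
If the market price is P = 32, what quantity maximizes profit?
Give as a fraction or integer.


In perfect competition, profit is maximized where P = MC.
32 = 10 + 2Q
22 = 2Q
Q* = 22/2 = 11

11


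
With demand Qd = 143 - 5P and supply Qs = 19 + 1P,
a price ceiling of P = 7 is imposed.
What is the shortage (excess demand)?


At P = 7:
Qd = 143 - 5*7 = 108
Qs = 19 + 1*7 = 26
Shortage = Qd - Qs = 108 - 26 = 82

82


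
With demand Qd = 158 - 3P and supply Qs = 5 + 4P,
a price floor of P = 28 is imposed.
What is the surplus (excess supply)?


At P = 28:
Qd = 158 - 3*28 = 74
Qs = 5 + 4*28 = 117
Surplus = Qs - Qd = 117 - 74 = 43

43


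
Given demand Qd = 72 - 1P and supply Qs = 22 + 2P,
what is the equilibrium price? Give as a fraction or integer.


At equilibrium, Qd = Qs.
72 - 1P = 22 + 2P
72 - 22 = 1P + 2P
50 = 3P
P* = 50/3 = 50/3

50/3


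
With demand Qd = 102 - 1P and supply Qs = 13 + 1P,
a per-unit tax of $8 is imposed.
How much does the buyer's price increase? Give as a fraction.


With a per-unit tax, the buyer's price increase depends on relative slopes.
Supply slope: d = 1, Demand slope: b = 1
Buyer's price increase = d * tax / (b + d)
= 1 * 8 / (1 + 1)
= 8 / 2 = 4

4


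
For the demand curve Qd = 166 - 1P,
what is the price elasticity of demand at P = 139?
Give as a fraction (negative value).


dQ/dP = -1
At P = 139: Q = 166 - 1*139 = 27
E = (dQ/dP)(P/Q) = (-1)(139/27) = -139/27

-139/27


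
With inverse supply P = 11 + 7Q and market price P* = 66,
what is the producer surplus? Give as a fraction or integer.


Minimum supply price (at Q=0): P_min = 11
Quantity supplied at P* = 66:
Q* = (66 - 11)/7 = 55/7
PS = (1/2) * Q* * (P* - P_min)
PS = (1/2) * 55/7 * (66 - 11)
PS = (1/2) * 55/7 * 55 = 3025/14

3025/14


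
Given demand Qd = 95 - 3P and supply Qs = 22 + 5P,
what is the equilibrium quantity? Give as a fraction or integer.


First find equilibrium price:
95 - 3P = 22 + 5P
P* = 73/8 = 73/8
Then substitute into demand:
Q* = 95 - 3 * 73/8 = 541/8

541/8
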